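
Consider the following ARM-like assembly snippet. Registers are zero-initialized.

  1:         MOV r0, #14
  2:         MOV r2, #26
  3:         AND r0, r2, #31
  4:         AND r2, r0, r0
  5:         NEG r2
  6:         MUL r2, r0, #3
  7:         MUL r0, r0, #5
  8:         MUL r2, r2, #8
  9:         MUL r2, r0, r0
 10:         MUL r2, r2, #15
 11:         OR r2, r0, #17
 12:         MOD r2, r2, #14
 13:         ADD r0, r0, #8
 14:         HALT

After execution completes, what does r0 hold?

MOV r0, #14 → r0=14
MOV r2, #26 → r2=26
AND r0, r2, #31 → r0=26&31=26
AND r2, r0, r0 → r2=26&26=26
NEG r2 → r2=-(26)=-26
MUL r2, r0, #3 → r2=26*3=78
MUL r0, r0, #5 → r0=26*5=130
MUL r2, r2, #8 → r2=78*8=624
MUL r2, r0, r0 → r2=130*130=16900
MUL r2, r2, #15 → r2=16900*15=253500
OR r2, r0, #17 → r2=130|17=147
MOD r2, r2, #14 → r2=147%14=7
ADD r0, r0, #8 → r0=130+8=138
halt.

138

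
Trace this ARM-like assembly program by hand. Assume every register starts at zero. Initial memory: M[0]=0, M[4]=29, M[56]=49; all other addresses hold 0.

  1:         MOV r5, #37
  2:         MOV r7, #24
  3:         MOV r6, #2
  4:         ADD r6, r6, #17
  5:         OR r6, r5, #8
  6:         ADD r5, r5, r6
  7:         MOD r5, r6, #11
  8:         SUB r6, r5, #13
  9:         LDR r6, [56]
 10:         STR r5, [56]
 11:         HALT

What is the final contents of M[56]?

1

after MOV r5, #37: r5=37
after MOV r7, #24: r7=24
after MOV r6, #2: r6=2
after ADD r6, r6, #17: r6=2+17=19
after OR r6, r5, #8: r6=37|8=45
after ADD r5, r5, r6: r5=37+45=82
after MOD r5, r6, #11: r5=45%11=1
after SUB r6, r5, #13: r6=1-13=-12
after LDR r6, [56]: r6=M[56]=49
STR r5, [56] → M[56]=1
halt.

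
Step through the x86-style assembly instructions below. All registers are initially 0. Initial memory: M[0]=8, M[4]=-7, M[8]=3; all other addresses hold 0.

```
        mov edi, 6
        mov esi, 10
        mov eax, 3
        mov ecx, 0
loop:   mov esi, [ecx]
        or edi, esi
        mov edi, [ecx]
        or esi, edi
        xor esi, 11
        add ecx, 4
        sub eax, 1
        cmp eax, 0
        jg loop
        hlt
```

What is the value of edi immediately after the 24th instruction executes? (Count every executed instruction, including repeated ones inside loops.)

edi=6
esi=10
eax=3
ecx=0
esi=M[0]=8
edi=6|8=14
edi=M[0]=8
esi=8|8=8
esi=8^11=3
ecx=0+4=4
eax=3-1=2
cmp eax, 0  (cmp 2,0)
jg loop: taken
esi=M[4]=-7
edi=8|(-7)=-7
edi=M[4]=-7
esi=(-7)|(-7)=-7
esi=(-7)^11=-14
ecx=4+4=8
eax=2-1=1
cmp eax, 0  (cmp 1,0)
jg loop: taken
esi=M[8]=3
edi=(-7)|3=-5
After step 24: edi = -5.

-5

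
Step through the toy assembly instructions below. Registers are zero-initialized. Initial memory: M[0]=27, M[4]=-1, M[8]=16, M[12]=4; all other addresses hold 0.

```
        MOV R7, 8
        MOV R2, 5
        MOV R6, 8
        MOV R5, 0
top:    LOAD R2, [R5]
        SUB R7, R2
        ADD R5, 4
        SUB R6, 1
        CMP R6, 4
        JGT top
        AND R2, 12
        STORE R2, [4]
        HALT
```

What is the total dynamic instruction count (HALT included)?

R7=8
R2=5
R6=8
R5=0
R2=M[0]=27
R7=8-27=-19
R5=0+4=4
R6=8-1=7
CMP R6, 4  (cmp 7,4)
JGT top: taken
R2=M[4]=-1
R7=(-19)-(-1)=-18
R5=4+4=8
R6=7-1=6
CMP R6, 4  (cmp 6,4)
JGT top: taken
R2=M[8]=16
R7=(-18)-16=-34
R5=8+4=12
R6=6-1=5
CMP R6, 4  (cmp 5,4)
JGT top: taken
R2=M[12]=4
R7=(-34)-4=-38
R5=12+4=16
R6=5-1=4
CMP R6, 4  (cmp 4,4)
JGT top: not taken
R2=4&12=4
STORE R2, [4] → M[4]=4
halt.
Total executed instructions: 31.

31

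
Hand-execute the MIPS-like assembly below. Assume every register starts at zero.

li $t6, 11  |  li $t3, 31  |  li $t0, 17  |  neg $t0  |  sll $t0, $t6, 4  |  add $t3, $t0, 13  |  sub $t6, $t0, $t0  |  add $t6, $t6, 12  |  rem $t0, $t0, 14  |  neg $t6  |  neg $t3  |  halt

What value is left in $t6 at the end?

-12

after li $t6, 11: $t6=11
after li $t3, 31: $t3=31
after li $t0, 17: $t0=17
after neg $t0: $t0=-(17)=-17
after sll $t0, $t6, 4: $t0=11<<4=176
after add $t3, $t0, 13: $t3=176+13=189
after sub $t6, $t0, $t0: $t6=176-176=0
after add $t6, $t6, 12: $t6=0+12=12
after rem $t0, $t0, 14: $t0=176%14=8
after neg $t6: $t6=-(12)=-12
after neg $t3: $t3=-(189)=-189
halt.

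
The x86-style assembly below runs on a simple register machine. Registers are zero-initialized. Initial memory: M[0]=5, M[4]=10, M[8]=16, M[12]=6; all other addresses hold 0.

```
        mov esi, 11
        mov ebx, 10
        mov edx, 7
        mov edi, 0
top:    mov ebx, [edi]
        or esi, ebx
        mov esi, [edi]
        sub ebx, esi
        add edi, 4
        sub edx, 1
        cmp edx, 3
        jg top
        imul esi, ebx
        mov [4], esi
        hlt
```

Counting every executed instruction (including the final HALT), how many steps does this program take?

39

after mov esi, 11: esi=11
after mov ebx, 10: ebx=10
after mov edx, 7: edx=7
after mov edi, 0: edi=0
after mov ebx, [edi]: ebx=M[0]=5
after or esi, ebx: esi=11|5=15
after mov esi, [edi]: esi=M[0]=5
after sub ebx, esi: ebx=5-5=0
after add edi, 4: edi=0+4=4
after sub edx, 1: edx=7-1=6
cmp edx, 3  (cmp 6,3)
jg top: taken
after mov ebx, [edi]: ebx=M[4]=10
after or esi, ebx: esi=5|10=15
after mov esi, [edi]: esi=M[4]=10
after sub ebx, esi: ebx=10-10=0
after add edi, 4: edi=4+4=8
after sub edx, 1: edx=6-1=5
cmp edx, 3  (cmp 5,3)
jg top: taken
after mov ebx, [edi]: ebx=M[8]=16
after or esi, ebx: esi=10|16=26
after mov esi, [edi]: esi=M[8]=16
after sub ebx, esi: ebx=16-16=0
after add edi, 4: edi=8+4=12
after sub edx, 1: edx=5-1=4
cmp edx, 3  (cmp 4,3)
jg top: taken
after mov ebx, [edi]: ebx=M[12]=6
after or esi, ebx: esi=16|6=22
after mov esi, [edi]: esi=M[12]=6
after sub ebx, esi: ebx=6-6=0
after add edi, 4: edi=12+4=16
after sub edx, 1: edx=4-1=3
cmp edx, 3  (cmp 3,3)
jg top: not taken
after imul esi, ebx: esi=6*0=0
mov [4], esi → M[4]=0
halt.
Total executed instructions: 39.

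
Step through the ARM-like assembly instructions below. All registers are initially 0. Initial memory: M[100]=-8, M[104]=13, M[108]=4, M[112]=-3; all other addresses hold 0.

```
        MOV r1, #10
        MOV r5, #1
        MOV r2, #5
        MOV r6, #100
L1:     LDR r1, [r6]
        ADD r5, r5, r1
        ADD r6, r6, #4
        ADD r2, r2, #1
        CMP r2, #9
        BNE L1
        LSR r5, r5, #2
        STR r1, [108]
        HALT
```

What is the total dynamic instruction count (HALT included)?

MOV r1, #10 → r1=10
MOV r5, #1 → r5=1
MOV r2, #5 → r2=5
MOV r6, #100 → r6=100
LDR r1, [r6] → r1=M[100]=-8
ADD r5, r5, r1 → r5=1+(-8)=-7
ADD r6, r6, #4 → r6=100+4=104
ADD r2, r2, #1 → r2=5+1=6
CMP r2, #9  (cmp 6,9)
BNE L1: taken
LDR r1, [r6] → r1=M[104]=13
ADD r5, r5, r1 → r5=(-7)+13=6
ADD r6, r6, #4 → r6=104+4=108
ADD r2, r2, #1 → r2=6+1=7
CMP r2, #9  (cmp 7,9)
BNE L1: taken
LDR r1, [r6] → r1=M[108]=4
ADD r5, r5, r1 → r5=6+4=10
ADD r6, r6, #4 → r6=108+4=112
ADD r2, r2, #1 → r2=7+1=8
CMP r2, #9  (cmp 8,9)
BNE L1: taken
LDR r1, [r6] → r1=M[112]=-3
ADD r5, r5, r1 → r5=10+(-3)=7
ADD r6, r6, #4 → r6=112+4=116
ADD r2, r2, #1 → r2=8+1=9
CMP r2, #9  (cmp 9,9)
BNE L1: not taken
LSR r5, r5, #2 → r5=7>>2=1
STR r1, [108] → M[108]=-3
halt.
Total executed instructions: 31.

31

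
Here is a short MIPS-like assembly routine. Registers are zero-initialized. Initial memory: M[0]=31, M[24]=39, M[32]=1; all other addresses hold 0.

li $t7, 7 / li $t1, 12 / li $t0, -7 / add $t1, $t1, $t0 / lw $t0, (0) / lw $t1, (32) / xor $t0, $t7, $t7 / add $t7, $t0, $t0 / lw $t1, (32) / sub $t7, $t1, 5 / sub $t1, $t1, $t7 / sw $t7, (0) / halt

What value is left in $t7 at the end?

after li $t7, 7: $t7=7
after li $t1, 12: $t1=12
after li $t0, -7: $t0=-7
after add $t1, $t1, $t0: $t1=12+(-7)=5
after lw $t0, (0): $t0=M[0]=31
after lw $t1, (32): $t1=M[32]=1
after xor $t0, $t7, $t7: $t0=7^7=0
after add $t7, $t0, $t0: $t7=0+0=0
after lw $t1, (32): $t1=M[32]=1
after sub $t7, $t1, 5: $t7=1-5=-4
after sub $t1, $t1, $t7: $t1=1-(-4)=5
sw $t7, (0) → M[0]=-4
halt.

-4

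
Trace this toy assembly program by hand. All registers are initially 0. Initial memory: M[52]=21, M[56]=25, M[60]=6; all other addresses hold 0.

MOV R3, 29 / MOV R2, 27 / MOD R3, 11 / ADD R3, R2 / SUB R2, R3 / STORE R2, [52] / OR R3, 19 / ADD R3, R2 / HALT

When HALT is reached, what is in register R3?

R3=29
R2=27
R3=29%11=7
R3=7+27=34
R2=27-34=-7
STORE R2, [52] → M[52]=-7
R3=34|19=51
R3=51+(-7)=44
halt.

44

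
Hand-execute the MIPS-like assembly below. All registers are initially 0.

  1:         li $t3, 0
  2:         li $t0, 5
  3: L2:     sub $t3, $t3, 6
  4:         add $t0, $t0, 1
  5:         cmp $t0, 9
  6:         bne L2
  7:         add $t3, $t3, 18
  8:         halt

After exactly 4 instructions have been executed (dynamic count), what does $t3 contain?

$t3=0
$t0=5
$t3=0-6=-6
$t0=5+1=6
After step 4: $t3 = -6.

-6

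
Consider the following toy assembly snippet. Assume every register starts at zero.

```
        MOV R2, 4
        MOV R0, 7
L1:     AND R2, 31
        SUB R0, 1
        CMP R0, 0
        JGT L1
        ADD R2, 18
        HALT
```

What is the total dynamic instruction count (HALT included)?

32

after MOV R2, 4: R2=4
after MOV R0, 7: R0=7
after AND R2, 31: R2=4&31=4
after SUB R0, 1: R0=7-1=6
CMP R0, 0  (cmp 6,0)
JGT L1: taken
after AND R2, 31: R2=4&31=4
after SUB R0, 1: R0=6-1=5
CMP R0, 0  (cmp 5,0)
JGT L1: taken
after AND R2, 31: R2=4&31=4
after SUB R0, 1: R0=5-1=4
CMP R0, 0  (cmp 4,0)
JGT L1: taken
after AND R2, 31: R2=4&31=4
after SUB R0, 1: R0=4-1=3
CMP R0, 0  (cmp 3,0)
JGT L1: taken
after AND R2, 31: R2=4&31=4
after SUB R0, 1: R0=3-1=2
CMP R0, 0  (cmp 2,0)
JGT L1: taken
after AND R2, 31: R2=4&31=4
after SUB R0, 1: R0=2-1=1
CMP R0, 0  (cmp 1,0)
JGT L1: taken
after AND R2, 31: R2=4&31=4
after SUB R0, 1: R0=1-1=0
CMP R0, 0  (cmp 0,0)
JGT L1: not taken
after ADD R2, 18: R2=4+18=22
halt.
Total executed instructions: 32.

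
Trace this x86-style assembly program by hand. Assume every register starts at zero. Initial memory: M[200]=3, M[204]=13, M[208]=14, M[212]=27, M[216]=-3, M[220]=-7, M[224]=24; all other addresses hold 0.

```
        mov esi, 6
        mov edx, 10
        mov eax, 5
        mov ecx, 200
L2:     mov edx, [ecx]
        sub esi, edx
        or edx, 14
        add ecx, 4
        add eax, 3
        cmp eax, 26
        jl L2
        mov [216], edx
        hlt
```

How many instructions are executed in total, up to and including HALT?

55

after mov esi, 6: esi=6
after mov edx, 10: edx=10
after mov eax, 5: eax=5
after mov ecx, 200: ecx=200
after mov edx, [ecx]: edx=M[200]=3
after sub esi, edx: esi=6-3=3
after or edx, 14: edx=3|14=15
after add ecx, 4: ecx=200+4=204
after add eax, 3: eax=5+3=8
cmp eax, 26  (cmp 8,26)
jl L2: taken
after mov edx, [ecx]: edx=M[204]=13
after sub esi, edx: esi=3-13=-10
after or edx, 14: edx=13|14=15
after add ecx, 4: ecx=204+4=208
after add eax, 3: eax=8+3=11
cmp eax, 26  (cmp 11,26)
jl L2: taken
after mov edx, [ecx]: edx=M[208]=14
after sub esi, edx: esi=(-10)-14=-24
after or edx, 14: edx=14|14=14
after add ecx, 4: ecx=208+4=212
after add eax, 3: eax=11+3=14
cmp eax, 26  (cmp 14,26)
jl L2: taken
after mov edx, [ecx]: edx=M[212]=27
after sub esi, edx: esi=(-24)-27=-51
after or edx, 14: edx=27|14=31
after add ecx, 4: ecx=212+4=216
after add eax, 3: eax=14+3=17
cmp eax, 26  (cmp 17,26)
jl L2: taken
after mov edx, [ecx]: edx=M[216]=-3
after sub esi, edx: esi=(-51)-(-3)=-48
after or edx, 14: edx=(-3)|14=-1
after add ecx, 4: ecx=216+4=220
after add eax, 3: eax=17+3=20
cmp eax, 26  (cmp 20,26)
jl L2: taken
after mov edx, [ecx]: edx=M[220]=-7
after sub esi, edx: esi=(-48)-(-7)=-41
after or edx, 14: edx=(-7)|14=-1
after add ecx, 4: ecx=220+4=224
after add eax, 3: eax=20+3=23
cmp eax, 26  (cmp 23,26)
jl L2: taken
after mov edx, [ecx]: edx=M[224]=24
after sub esi, edx: esi=(-41)-24=-65
after or edx, 14: edx=24|14=30
after add ecx, 4: ecx=224+4=228
after add eax, 3: eax=23+3=26
cmp eax, 26  (cmp 26,26)
jl L2: not taken
mov [216], edx → M[216]=30
halt.
Total executed instructions: 55.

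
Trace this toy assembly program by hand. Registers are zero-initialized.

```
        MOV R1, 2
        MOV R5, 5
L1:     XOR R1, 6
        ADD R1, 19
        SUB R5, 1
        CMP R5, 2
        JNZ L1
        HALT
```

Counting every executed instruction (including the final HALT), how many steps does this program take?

18

R1=2
R5=5
R1=2^6=4
R1=4+19=23
R5=5-1=4
CMP R5, 2  (cmp 4,2)
JNZ L1: taken
R1=23^6=17
R1=17+19=36
R5=4-1=3
CMP R5, 2  (cmp 3,2)
JNZ L1: taken
R1=36^6=34
R1=34+19=53
R5=3-1=2
CMP R5, 2  (cmp 2,2)
JNZ L1: not taken
halt.
Total executed instructions: 18.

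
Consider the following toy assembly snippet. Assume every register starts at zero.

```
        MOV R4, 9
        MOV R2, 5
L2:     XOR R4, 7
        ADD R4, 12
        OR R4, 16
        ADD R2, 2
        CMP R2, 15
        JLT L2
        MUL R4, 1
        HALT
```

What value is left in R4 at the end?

MOV R4, 9 → R4=9
MOV R2, 5 → R2=5
XOR R4, 7 → R4=9^7=14
ADD R4, 12 → R4=14+12=26
OR R4, 16 → R4=26|16=26
ADD R2, 2 → R2=5+2=7
CMP R2, 15  (cmp 7,15)
JLT L2: taken
XOR R4, 7 → R4=26^7=29
ADD R4, 12 → R4=29+12=41
OR R4, 16 → R4=41|16=57
ADD R2, 2 → R2=7+2=9
CMP R2, 15  (cmp 9,15)
JLT L2: taken
XOR R4, 7 → R4=57^7=62
ADD R4, 12 → R4=62+12=74
OR R4, 16 → R4=74|16=90
ADD R2, 2 → R2=9+2=11
CMP R2, 15  (cmp 11,15)
JLT L2: taken
XOR R4, 7 → R4=90^7=93
ADD R4, 12 → R4=93+12=105
OR R4, 16 → R4=105|16=121
ADD R2, 2 → R2=11+2=13
CMP R2, 15  (cmp 13,15)
JLT L2: taken
XOR R4, 7 → R4=121^7=126
ADD R4, 12 → R4=126+12=138
OR R4, 16 → R4=138|16=154
ADD R2, 2 → R2=13+2=15
CMP R2, 15  (cmp 15,15)
JLT L2: not taken
MUL R4, 1 → R4=154*1=154
halt.

154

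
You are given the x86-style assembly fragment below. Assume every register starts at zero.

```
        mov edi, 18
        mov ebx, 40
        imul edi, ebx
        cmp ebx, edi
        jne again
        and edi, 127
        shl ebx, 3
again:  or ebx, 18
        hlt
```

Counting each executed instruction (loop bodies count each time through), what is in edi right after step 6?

720

edi=18
ebx=40
edi=18*40=720
cmp ebx, edi  (cmp 40,720)
jne again: taken
ebx=40|18=58
After step 6: edi = 720.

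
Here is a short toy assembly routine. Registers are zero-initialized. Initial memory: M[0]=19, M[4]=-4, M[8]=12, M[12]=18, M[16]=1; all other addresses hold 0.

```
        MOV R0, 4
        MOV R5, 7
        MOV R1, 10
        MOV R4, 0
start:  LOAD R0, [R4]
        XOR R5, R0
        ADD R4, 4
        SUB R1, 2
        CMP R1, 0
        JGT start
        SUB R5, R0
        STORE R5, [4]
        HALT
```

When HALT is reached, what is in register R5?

-10

R0=4
R5=7
R1=10
R4=0
R0=M[0]=19
R5=7^19=20
R4=0+4=4
R1=10-2=8
CMP R1, 0  (cmp 8,0)
JGT start: taken
R0=M[4]=-4
R5=20^(-4)=-24
R4=4+4=8
R1=8-2=6
CMP R1, 0  (cmp 6,0)
JGT start: taken
R0=M[8]=12
R5=(-24)^12=-28
R4=8+4=12
R1=6-2=4
CMP R1, 0  (cmp 4,0)
JGT start: taken
R0=M[12]=18
R5=(-28)^18=-10
R4=12+4=16
R1=4-2=2
CMP R1, 0  (cmp 2,0)
JGT start: taken
R0=M[16]=1
R5=(-10)^1=-9
R4=16+4=20
R1=2-2=0
CMP R1, 0  (cmp 0,0)
JGT start: not taken
R5=(-9)-1=-10
STORE R5, [4] → M[4]=-10
halt.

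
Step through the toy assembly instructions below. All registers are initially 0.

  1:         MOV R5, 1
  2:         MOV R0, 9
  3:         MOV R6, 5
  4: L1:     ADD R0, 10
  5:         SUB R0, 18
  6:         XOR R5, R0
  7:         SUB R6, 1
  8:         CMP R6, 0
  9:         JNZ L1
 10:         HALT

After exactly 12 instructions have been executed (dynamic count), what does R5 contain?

-7

R5=1
R0=9
R6=5
R0=9+10=19
R0=19-18=1
R5=1^1=0
R6=5-1=4
CMP R6, 0  (cmp 4,0)
JNZ L1: taken
R0=1+10=11
R0=11-18=-7
R5=0^(-7)=-7
After step 12: R5 = -7.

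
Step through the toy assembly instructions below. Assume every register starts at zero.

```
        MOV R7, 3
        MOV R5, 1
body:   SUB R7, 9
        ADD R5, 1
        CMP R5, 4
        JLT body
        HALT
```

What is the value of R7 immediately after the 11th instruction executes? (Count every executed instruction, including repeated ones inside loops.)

-24

R7=3
R5=1
R7=3-9=-6
R5=1+1=2
CMP R5, 4  (cmp 2,4)
JLT body: taken
R7=(-6)-9=-15
R5=2+1=3
CMP R5, 4  (cmp 3,4)
JLT body: taken
R7=(-15)-9=-24
After step 11: R7 = -24.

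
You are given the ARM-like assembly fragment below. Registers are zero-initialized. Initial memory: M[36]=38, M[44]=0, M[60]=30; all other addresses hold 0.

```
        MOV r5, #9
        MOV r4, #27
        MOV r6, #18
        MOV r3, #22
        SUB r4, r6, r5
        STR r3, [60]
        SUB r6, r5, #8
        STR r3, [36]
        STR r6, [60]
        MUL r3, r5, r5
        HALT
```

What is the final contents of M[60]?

1

r5=9
r4=27
r6=18
r3=22
r4=18-9=9
STR r3, [60] → M[60]=22
r6=9-8=1
STR r3, [36] → M[36]=22
STR r6, [60] → M[60]=1
r3=9*9=81
halt.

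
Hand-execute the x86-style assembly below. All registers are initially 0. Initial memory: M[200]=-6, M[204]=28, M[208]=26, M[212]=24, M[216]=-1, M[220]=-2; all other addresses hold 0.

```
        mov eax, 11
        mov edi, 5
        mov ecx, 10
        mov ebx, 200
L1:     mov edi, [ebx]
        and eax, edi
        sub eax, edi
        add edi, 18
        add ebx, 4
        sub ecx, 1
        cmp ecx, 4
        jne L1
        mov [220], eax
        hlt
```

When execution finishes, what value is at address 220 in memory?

after mov eax, 11: eax=11
after mov edi, 5: edi=5
after mov ecx, 10: ecx=10
after mov ebx, 200: ebx=200
after mov edi, [ebx]: edi=M[200]=-6
after and eax, edi: eax=11&(-6)=10
after sub eax, edi: eax=10-(-6)=16
after add edi, 18: edi=(-6)+18=12
after add ebx, 4: ebx=200+4=204
after sub ecx, 1: ecx=10-1=9
cmp ecx, 4  (cmp 9,4)
jne L1: taken
after mov edi, [ebx]: edi=M[204]=28
after and eax, edi: eax=16&28=16
after sub eax, edi: eax=16-28=-12
after add edi, 18: edi=28+18=46
after add ebx, 4: ebx=204+4=208
after sub ecx, 1: ecx=9-1=8
cmp ecx, 4  (cmp 8,4)
jne L1: taken
after mov edi, [ebx]: edi=M[208]=26
after and eax, edi: eax=(-12)&26=16
after sub eax, edi: eax=16-26=-10
after add edi, 18: edi=26+18=44
after add ebx, 4: ebx=208+4=212
after sub ecx, 1: ecx=8-1=7
cmp ecx, 4  (cmp 7,4)
jne L1: taken
after mov edi, [ebx]: edi=M[212]=24
after and eax, edi: eax=(-10)&24=16
after sub eax, edi: eax=16-24=-8
after add edi, 18: edi=24+18=42
after add ebx, 4: ebx=212+4=216
after sub ecx, 1: ecx=7-1=6
cmp ecx, 4  (cmp 6,4)
jne L1: taken
after mov edi, [ebx]: edi=M[216]=-1
after and eax, edi: eax=(-8)&(-1)=-8
after sub eax, edi: eax=(-8)-(-1)=-7
after add edi, 18: edi=(-1)+18=17
after add ebx, 4: ebx=216+4=220
after sub ecx, 1: ecx=6-1=5
cmp ecx, 4  (cmp 5,4)
jne L1: taken
after mov edi, [ebx]: edi=M[220]=-2
after and eax, edi: eax=(-7)&(-2)=-8
after sub eax, edi: eax=(-8)-(-2)=-6
after add edi, 18: edi=(-2)+18=16
after add ebx, 4: ebx=220+4=224
after sub ecx, 1: ecx=5-1=4
cmp ecx, 4  (cmp 4,4)
jne L1: not taken
mov [220], eax → M[220]=-6
halt.

-6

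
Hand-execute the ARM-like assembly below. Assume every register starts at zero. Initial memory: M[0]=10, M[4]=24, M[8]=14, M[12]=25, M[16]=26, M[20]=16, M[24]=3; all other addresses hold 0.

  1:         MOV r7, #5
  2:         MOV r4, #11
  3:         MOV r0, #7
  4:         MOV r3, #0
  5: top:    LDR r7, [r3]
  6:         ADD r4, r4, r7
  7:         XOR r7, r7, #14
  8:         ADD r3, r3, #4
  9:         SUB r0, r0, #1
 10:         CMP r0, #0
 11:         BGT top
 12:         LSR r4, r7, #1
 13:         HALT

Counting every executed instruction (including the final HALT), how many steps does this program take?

55

r7=5
r4=11
r0=7
r3=0
r7=M[0]=10
r4=11+10=21
r7=10^14=4
r3=0+4=4
r0=7-1=6
CMP r0, #0  (cmp 6,0)
BGT top: taken
r7=M[4]=24
r4=21+24=45
r7=24^14=22
r3=4+4=8
r0=6-1=5
CMP r0, #0  (cmp 5,0)
BGT top: taken
r7=M[8]=14
r4=45+14=59
r7=14^14=0
r3=8+4=12
r0=5-1=4
CMP r0, #0  (cmp 4,0)
BGT top: taken
r7=M[12]=25
r4=59+25=84
r7=25^14=23
r3=12+4=16
r0=4-1=3
CMP r0, #0  (cmp 3,0)
BGT top: taken
r7=M[16]=26
r4=84+26=110
r7=26^14=20
r3=16+4=20
r0=3-1=2
CMP r0, #0  (cmp 2,0)
BGT top: taken
r7=M[20]=16
r4=110+16=126
r7=16^14=30
r3=20+4=24
r0=2-1=1
CMP r0, #0  (cmp 1,0)
BGT top: taken
r7=M[24]=3
r4=126+3=129
r7=3^14=13
r3=24+4=28
r0=1-1=0
CMP r0, #0  (cmp 0,0)
BGT top: not taken
r4=13>>1=6
halt.
Total executed instructions: 55.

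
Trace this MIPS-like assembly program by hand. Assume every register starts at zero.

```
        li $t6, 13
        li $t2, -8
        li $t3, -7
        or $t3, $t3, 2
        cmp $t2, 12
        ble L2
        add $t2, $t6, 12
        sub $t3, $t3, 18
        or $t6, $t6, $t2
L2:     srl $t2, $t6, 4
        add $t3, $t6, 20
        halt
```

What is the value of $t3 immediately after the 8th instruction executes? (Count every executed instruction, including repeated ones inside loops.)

33

$t6=13
$t2=-8
$t3=-7
$t3=(-7)|2=-5
cmp $t2, 12  (cmp -8,12)
ble L2: taken
$t2=13>>4=0
$t3=13+20=33
After step 8: $t3 = 33.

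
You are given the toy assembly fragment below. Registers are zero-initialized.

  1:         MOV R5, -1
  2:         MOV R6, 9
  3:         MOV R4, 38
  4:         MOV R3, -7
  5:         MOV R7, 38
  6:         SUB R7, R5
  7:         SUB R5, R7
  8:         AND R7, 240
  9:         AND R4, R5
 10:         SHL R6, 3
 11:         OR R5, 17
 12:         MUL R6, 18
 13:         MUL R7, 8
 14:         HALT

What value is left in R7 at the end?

256

R5=-1
R6=9
R4=38
R3=-7
R7=38
R7=38-(-1)=39
R5=(-1)-39=-40
R7=39&240=32
R4=38&(-40)=0
R6=9<<3=72
R5=(-40)|17=-39
R6=72*18=1296
R7=32*8=256
halt.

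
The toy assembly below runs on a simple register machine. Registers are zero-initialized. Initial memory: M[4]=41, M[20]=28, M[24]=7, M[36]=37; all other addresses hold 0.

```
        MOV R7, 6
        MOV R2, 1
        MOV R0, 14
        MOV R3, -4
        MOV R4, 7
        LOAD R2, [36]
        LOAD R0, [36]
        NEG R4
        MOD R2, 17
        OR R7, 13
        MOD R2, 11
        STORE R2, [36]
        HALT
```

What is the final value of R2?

3

after MOV R7, 6: R7=6
after MOV R2, 1: R2=1
after MOV R0, 14: R0=14
after MOV R3, -4: R3=-4
after MOV R4, 7: R4=7
after LOAD R2, [36]: R2=M[36]=37
after LOAD R0, [36]: R0=M[36]=37
after NEG R4: R4=-(7)=-7
after MOD R2, 17: R2=37%17=3
after OR R7, 13: R7=6|13=15
after MOD R2, 11: R2=3%11=3
STORE R2, [36] → M[36]=3
halt.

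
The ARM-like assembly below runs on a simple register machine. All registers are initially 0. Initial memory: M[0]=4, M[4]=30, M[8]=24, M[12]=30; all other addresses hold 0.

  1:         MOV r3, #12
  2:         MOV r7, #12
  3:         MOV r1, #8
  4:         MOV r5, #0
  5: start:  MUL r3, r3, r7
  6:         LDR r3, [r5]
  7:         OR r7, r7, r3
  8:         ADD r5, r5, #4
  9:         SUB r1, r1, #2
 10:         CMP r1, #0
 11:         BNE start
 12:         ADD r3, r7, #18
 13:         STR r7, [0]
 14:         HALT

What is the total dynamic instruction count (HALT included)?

r3=12
r7=12
r1=8
r5=0
r3=12*12=144
r3=M[0]=4
r7=12|4=12
r5=0+4=4
r1=8-2=6
CMP r1, #0  (cmp 6,0)
BNE start: taken
r3=4*12=48
r3=M[4]=30
r7=12|30=30
r5=4+4=8
r1=6-2=4
CMP r1, #0  (cmp 4,0)
BNE start: taken
r3=30*30=900
r3=M[8]=24
r7=30|24=30
r5=8+4=12
r1=4-2=2
CMP r1, #0  (cmp 2,0)
BNE start: taken
r3=24*30=720
r3=M[12]=30
r7=30|30=30
r5=12+4=16
r1=2-2=0
CMP r1, #0  (cmp 0,0)
BNE start: not taken
r3=30+18=48
STR r7, [0] → M[0]=30
halt.
Total executed instructions: 35.

35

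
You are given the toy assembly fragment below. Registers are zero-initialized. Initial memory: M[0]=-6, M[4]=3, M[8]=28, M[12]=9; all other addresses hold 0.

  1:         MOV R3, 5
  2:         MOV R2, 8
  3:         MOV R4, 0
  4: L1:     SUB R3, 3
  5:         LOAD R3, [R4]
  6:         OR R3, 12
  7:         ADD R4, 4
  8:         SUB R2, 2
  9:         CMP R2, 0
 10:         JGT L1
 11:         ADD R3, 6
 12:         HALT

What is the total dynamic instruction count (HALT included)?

33

MOV R3, 5 → R3=5
MOV R2, 8 → R2=8
MOV R4, 0 → R4=0
SUB R3, 3 → R3=5-3=2
LOAD R3, [R4] → R3=M[0]=-6
OR R3, 12 → R3=(-6)|12=-2
ADD R4, 4 → R4=0+4=4
SUB R2, 2 → R2=8-2=6
CMP R2, 0  (cmp 6,0)
JGT L1: taken
SUB R3, 3 → R3=(-2)-3=-5
LOAD R3, [R4] → R3=M[4]=3
OR R3, 12 → R3=3|12=15
ADD R4, 4 → R4=4+4=8
SUB R2, 2 → R2=6-2=4
CMP R2, 0  (cmp 4,0)
JGT L1: taken
SUB R3, 3 → R3=15-3=12
LOAD R3, [R4] → R3=M[8]=28
OR R3, 12 → R3=28|12=28
ADD R4, 4 → R4=8+4=12
SUB R2, 2 → R2=4-2=2
CMP R2, 0  (cmp 2,0)
JGT L1: taken
SUB R3, 3 → R3=28-3=25
LOAD R3, [R4] → R3=M[12]=9
OR R3, 12 → R3=9|12=13
ADD R4, 4 → R4=12+4=16
SUB R2, 2 → R2=2-2=0
CMP R2, 0  (cmp 0,0)
JGT L1: not taken
ADD R3, 6 → R3=13+6=19
halt.
Total executed instructions: 33.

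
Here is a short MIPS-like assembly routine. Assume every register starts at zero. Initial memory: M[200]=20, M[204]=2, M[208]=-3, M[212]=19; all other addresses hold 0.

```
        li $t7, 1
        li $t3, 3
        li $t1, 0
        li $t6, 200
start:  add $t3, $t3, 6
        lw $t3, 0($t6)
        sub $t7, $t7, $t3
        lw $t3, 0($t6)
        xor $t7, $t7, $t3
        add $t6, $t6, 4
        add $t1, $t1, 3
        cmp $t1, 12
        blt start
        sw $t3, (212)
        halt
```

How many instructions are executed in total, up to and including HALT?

42

li $t7, 1 → $t7=1
li $t3, 3 → $t3=3
li $t1, 0 → $t1=0
li $t6, 200 → $t6=200
add $t3, $t3, 6 → $t3=3+6=9
lw $t3, 0($t6) → $t3=M[200]=20
sub $t7, $t7, $t3 → $t7=1-20=-19
lw $t3, 0($t6) → $t3=M[200]=20
xor $t7, $t7, $t3 → $t7=(-19)^20=-7
add $t6, $t6, 4 → $t6=200+4=204
add $t1, $t1, 3 → $t1=0+3=3
cmp $t1, 12  (cmp 3,12)
blt start: taken
add $t3, $t3, 6 → $t3=20+6=26
lw $t3, 0($t6) → $t3=M[204]=2
sub $t7, $t7, $t3 → $t7=(-7)-2=-9
lw $t3, 0($t6) → $t3=M[204]=2
xor $t7, $t7, $t3 → $t7=(-9)^2=-11
add $t6, $t6, 4 → $t6=204+4=208
add $t1, $t1, 3 → $t1=3+3=6
cmp $t1, 12  (cmp 6,12)
blt start: taken
add $t3, $t3, 6 → $t3=2+6=8
lw $t3, 0($t6) → $t3=M[208]=-3
sub $t7, $t7, $t3 → $t7=(-11)-(-3)=-8
lw $t3, 0($t6) → $t3=M[208]=-3
xor $t7, $t7, $t3 → $t7=(-8)^(-3)=5
add $t6, $t6, 4 → $t6=208+4=212
add $t1, $t1, 3 → $t1=6+3=9
cmp $t1, 12  (cmp 9,12)
blt start: taken
add $t3, $t3, 6 → $t3=(-3)+6=3
lw $t3, 0($t6) → $t3=M[212]=19
sub $t7, $t7, $t3 → $t7=5-19=-14
lw $t3, 0($t6) → $t3=M[212]=19
xor $t7, $t7, $t3 → $t7=(-14)^19=-31
add $t6, $t6, 4 → $t6=212+4=216
add $t1, $t1, 3 → $t1=9+3=12
cmp $t1, 12  (cmp 12,12)
blt start: not taken
sw $t3, (212) → M[212]=19
halt.
Total executed instructions: 42.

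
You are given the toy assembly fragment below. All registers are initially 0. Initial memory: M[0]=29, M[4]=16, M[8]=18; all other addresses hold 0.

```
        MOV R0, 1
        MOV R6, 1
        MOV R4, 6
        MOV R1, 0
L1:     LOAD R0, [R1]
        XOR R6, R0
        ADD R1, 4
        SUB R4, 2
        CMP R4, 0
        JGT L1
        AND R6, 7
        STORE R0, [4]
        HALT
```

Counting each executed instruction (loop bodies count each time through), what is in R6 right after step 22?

30

after MOV R0, 1: R0=1
after MOV R6, 1: R6=1
after MOV R4, 6: R4=6
after MOV R1, 0: R1=0
after LOAD R0, [R1]: R0=M[0]=29
after XOR R6, R0: R6=1^29=28
after ADD R1, 4: R1=0+4=4
after SUB R4, 2: R4=6-2=4
CMP R4, 0  (cmp 4,0)
JGT L1: taken
after LOAD R0, [R1]: R0=M[4]=16
after XOR R6, R0: R6=28^16=12
after ADD R1, 4: R1=4+4=8
after SUB R4, 2: R4=4-2=2
CMP R4, 0  (cmp 2,0)
JGT L1: taken
after LOAD R0, [R1]: R0=M[8]=18
after XOR R6, R0: R6=12^18=30
after ADD R1, 4: R1=8+4=12
after SUB R4, 2: R4=2-2=0
CMP R4, 0  (cmp 0,0)
JGT L1: not taken
After step 22: R6 = 30.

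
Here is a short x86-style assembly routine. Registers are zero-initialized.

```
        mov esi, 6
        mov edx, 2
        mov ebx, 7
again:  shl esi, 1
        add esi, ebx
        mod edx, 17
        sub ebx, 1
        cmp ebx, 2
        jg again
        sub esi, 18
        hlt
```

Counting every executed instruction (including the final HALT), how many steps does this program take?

35

after mov esi, 6: esi=6
after mov edx, 2: edx=2
after mov ebx, 7: ebx=7
after shl esi, 1: esi=6<<1=12
after add esi, ebx: esi=12+7=19
after mod edx, 17: edx=2%17=2
after sub ebx, 1: ebx=7-1=6
cmp ebx, 2  (cmp 6,2)
jg again: taken
after shl esi, 1: esi=19<<1=38
after add esi, ebx: esi=38+6=44
after mod edx, 17: edx=2%17=2
after sub ebx, 1: ebx=6-1=5
cmp ebx, 2  (cmp 5,2)
jg again: taken
after shl esi, 1: esi=44<<1=88
after add esi, ebx: esi=88+5=93
after mod edx, 17: edx=2%17=2
after sub ebx, 1: ebx=5-1=4
cmp ebx, 2  (cmp 4,2)
jg again: taken
after shl esi, 1: esi=93<<1=186
after add esi, ebx: esi=186+4=190
after mod edx, 17: edx=2%17=2
after sub ebx, 1: ebx=4-1=3
cmp ebx, 2  (cmp 3,2)
jg again: taken
after shl esi, 1: esi=190<<1=380
after add esi, ebx: esi=380+3=383
after mod edx, 17: edx=2%17=2
after sub ebx, 1: ebx=3-1=2
cmp ebx, 2  (cmp 2,2)
jg again: not taken
after sub esi, 18: esi=383-18=365
halt.
Total executed instructions: 35.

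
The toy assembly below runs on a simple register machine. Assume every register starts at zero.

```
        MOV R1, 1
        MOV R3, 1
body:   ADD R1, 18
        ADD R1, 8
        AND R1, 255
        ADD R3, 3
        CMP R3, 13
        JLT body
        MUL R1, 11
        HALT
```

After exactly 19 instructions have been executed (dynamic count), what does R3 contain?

10

R1=1
R3=1
R1=1+18=19
R1=19+8=27
R1=27&255=27
R3=1+3=4
CMP R3, 13  (cmp 4,13)
JLT body: taken
R1=27+18=45
R1=45+8=53
R1=53&255=53
R3=4+3=7
CMP R3, 13  (cmp 7,13)
JLT body: taken
R1=53+18=71
R1=71+8=79
R1=79&255=79
R3=7+3=10
CMP R3, 13  (cmp 10,13)
After step 19: R3 = 10.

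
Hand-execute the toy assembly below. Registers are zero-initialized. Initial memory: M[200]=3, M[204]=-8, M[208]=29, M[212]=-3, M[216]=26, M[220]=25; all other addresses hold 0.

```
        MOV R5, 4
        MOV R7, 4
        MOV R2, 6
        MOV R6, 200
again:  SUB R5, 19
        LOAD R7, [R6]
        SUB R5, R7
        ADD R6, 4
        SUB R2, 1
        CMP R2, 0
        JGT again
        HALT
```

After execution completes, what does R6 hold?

224

MOV R5, 4 → R5=4
MOV R7, 4 → R7=4
MOV R2, 6 → R2=6
MOV R6, 200 → R6=200
SUB R5, 19 → R5=4-19=-15
LOAD R7, [R6] → R7=M[200]=3
SUB R5, R7 → R5=(-15)-3=-18
ADD R6, 4 → R6=200+4=204
SUB R2, 1 → R2=6-1=5
CMP R2, 0  (cmp 5,0)
JGT again: taken
SUB R5, 19 → R5=(-18)-19=-37
LOAD R7, [R6] → R7=M[204]=-8
SUB R5, R7 → R5=(-37)-(-8)=-29
ADD R6, 4 → R6=204+4=208
SUB R2, 1 → R2=5-1=4
CMP R2, 0  (cmp 4,0)
JGT again: taken
SUB R5, 19 → R5=(-29)-19=-48
LOAD R7, [R6] → R7=M[208]=29
SUB R5, R7 → R5=(-48)-29=-77
ADD R6, 4 → R6=208+4=212
SUB R2, 1 → R2=4-1=3
CMP R2, 0  (cmp 3,0)
JGT again: taken
SUB R5, 19 → R5=(-77)-19=-96
LOAD R7, [R6] → R7=M[212]=-3
SUB R5, R7 → R5=(-96)-(-3)=-93
ADD R6, 4 → R6=212+4=216
SUB R2, 1 → R2=3-1=2
CMP R2, 0  (cmp 2,0)
JGT again: taken
SUB R5, 19 → R5=(-93)-19=-112
LOAD R7, [R6] → R7=M[216]=26
SUB R5, R7 → R5=(-112)-26=-138
ADD R6, 4 → R6=216+4=220
SUB R2, 1 → R2=2-1=1
CMP R2, 0  (cmp 1,0)
JGT again: taken
SUB R5, 19 → R5=(-138)-19=-157
LOAD R7, [R6] → R7=M[220]=25
SUB R5, R7 → R5=(-157)-25=-182
ADD R6, 4 → R6=220+4=224
SUB R2, 1 → R2=1-1=0
CMP R2, 0  (cmp 0,0)
JGT again: not taken
halt.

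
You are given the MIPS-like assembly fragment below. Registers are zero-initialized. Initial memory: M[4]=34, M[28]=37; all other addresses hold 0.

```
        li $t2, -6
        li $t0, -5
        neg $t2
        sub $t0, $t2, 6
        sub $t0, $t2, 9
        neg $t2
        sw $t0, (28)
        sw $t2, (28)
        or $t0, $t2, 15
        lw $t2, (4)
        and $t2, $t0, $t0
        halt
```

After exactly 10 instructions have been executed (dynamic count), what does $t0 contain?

after li $t2, -6: $t2=-6
after li $t0, -5: $t0=-5
after neg $t2: $t2=-(-6)=6
after sub $t0, $t2, 6: $t0=6-6=0
after sub $t0, $t2, 9: $t0=6-9=-3
after neg $t2: $t2=-(6)=-6
sw $t0, (28) → M[28]=-3
sw $t2, (28) → M[28]=-6
after or $t0, $t2, 15: $t0=(-6)|15=-1
after lw $t2, (4): $t2=M[4]=34
After step 10: $t0 = -1.

-1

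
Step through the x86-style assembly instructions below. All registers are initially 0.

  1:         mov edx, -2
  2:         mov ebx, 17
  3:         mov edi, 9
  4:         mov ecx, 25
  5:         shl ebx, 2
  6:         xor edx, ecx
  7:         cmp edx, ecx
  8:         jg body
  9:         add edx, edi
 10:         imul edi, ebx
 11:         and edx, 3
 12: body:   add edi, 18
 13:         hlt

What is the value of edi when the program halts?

630

after mov edx, -2: edx=-2
after mov ebx, 17: ebx=17
after mov edi, 9: edi=9
after mov ecx, 25: ecx=25
after shl ebx, 2: ebx=17<<2=68
after xor edx, ecx: edx=(-2)^25=-25
cmp edx, ecx  (cmp -25,25)
jg body: not taken
after add edx, edi: edx=(-25)+9=-16
after imul edi, ebx: edi=9*68=612
after and edx, 3: edx=(-16)&3=0
after add edi, 18: edi=612+18=630
halt.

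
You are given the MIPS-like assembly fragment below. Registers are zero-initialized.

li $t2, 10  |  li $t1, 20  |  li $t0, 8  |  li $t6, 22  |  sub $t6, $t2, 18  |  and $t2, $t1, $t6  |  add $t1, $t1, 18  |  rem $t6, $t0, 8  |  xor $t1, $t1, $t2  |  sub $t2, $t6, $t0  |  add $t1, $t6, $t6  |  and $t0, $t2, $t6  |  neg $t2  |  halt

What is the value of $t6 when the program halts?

0

after li $t2, 10: $t2=10
after li $t1, 20: $t1=20
after li $t0, 8: $t0=8
after li $t6, 22: $t6=22
after sub $t6, $t2, 18: $t6=10-18=-8
after and $t2, $t1, $t6: $t2=20&(-8)=16
after add $t1, $t1, 18: $t1=20+18=38
after rem $t6, $t0, 8: $t6=8%8=0
after xor $t1, $t1, $t2: $t1=38^16=54
after sub $t2, $t6, $t0: $t2=0-8=-8
after add $t1, $t6, $t6: $t1=0+0=0
after and $t0, $t2, $t6: $t0=(-8)&0=0
after neg $t2: $t2=-(-8)=8
halt.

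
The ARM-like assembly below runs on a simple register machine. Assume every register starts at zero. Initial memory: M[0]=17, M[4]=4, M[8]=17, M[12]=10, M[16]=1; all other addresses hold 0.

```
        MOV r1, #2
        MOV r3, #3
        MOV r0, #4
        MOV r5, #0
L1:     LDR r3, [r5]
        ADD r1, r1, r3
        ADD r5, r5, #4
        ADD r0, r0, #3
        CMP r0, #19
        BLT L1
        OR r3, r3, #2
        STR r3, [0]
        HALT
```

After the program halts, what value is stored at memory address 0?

after MOV r1, #2: r1=2
after MOV r3, #3: r3=3
after MOV r0, #4: r0=4
after MOV r5, #0: r5=0
after LDR r3, [r5]: r3=M[0]=17
after ADD r1, r1, r3: r1=2+17=19
after ADD r5, r5, #4: r5=0+4=4
after ADD r0, r0, #3: r0=4+3=7
CMP r0, #19  (cmp 7,19)
BLT L1: taken
after LDR r3, [r5]: r3=M[4]=4
after ADD r1, r1, r3: r1=19+4=23
after ADD r5, r5, #4: r5=4+4=8
after ADD r0, r0, #3: r0=7+3=10
CMP r0, #19  (cmp 10,19)
BLT L1: taken
after LDR r3, [r5]: r3=M[8]=17
after ADD r1, r1, r3: r1=23+17=40
after ADD r5, r5, #4: r5=8+4=12
after ADD r0, r0, #3: r0=10+3=13
CMP r0, #19  (cmp 13,19)
BLT L1: taken
after LDR r3, [r5]: r3=M[12]=10
after ADD r1, r1, r3: r1=40+10=50
after ADD r5, r5, #4: r5=12+4=16
after ADD r0, r0, #3: r0=13+3=16
CMP r0, #19  (cmp 16,19)
BLT L1: taken
after LDR r3, [r5]: r3=M[16]=1
after ADD r1, r1, r3: r1=50+1=51
after ADD r5, r5, #4: r5=16+4=20
after ADD r0, r0, #3: r0=16+3=19
CMP r0, #19  (cmp 19,19)
BLT L1: not taken
after OR r3, r3, #2: r3=1|2=3
STR r3, [0] → M[0]=3
halt.

3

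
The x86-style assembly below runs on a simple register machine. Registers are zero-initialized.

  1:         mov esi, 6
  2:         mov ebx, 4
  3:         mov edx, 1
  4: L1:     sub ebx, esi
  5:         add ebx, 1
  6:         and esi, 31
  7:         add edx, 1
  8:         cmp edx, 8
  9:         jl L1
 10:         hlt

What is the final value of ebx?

-31

mov esi, 6 → esi=6
mov ebx, 4 → ebx=4
mov edx, 1 → edx=1
sub ebx, esi → ebx=4-6=-2
add ebx, 1 → ebx=(-2)+1=-1
and esi, 31 → esi=6&31=6
add edx, 1 → edx=1+1=2
cmp edx, 8  (cmp 2,8)
jl L1: taken
sub ebx, esi → ebx=(-1)-6=-7
add ebx, 1 → ebx=(-7)+1=-6
and esi, 31 → esi=6&31=6
add edx, 1 → edx=2+1=3
cmp edx, 8  (cmp 3,8)
jl L1: taken
sub ebx, esi → ebx=(-6)-6=-12
add ebx, 1 → ebx=(-12)+1=-11
and esi, 31 → esi=6&31=6
add edx, 1 → edx=3+1=4
cmp edx, 8  (cmp 4,8)
jl L1: taken
sub ebx, esi → ebx=(-11)-6=-17
add ebx, 1 → ebx=(-17)+1=-16
and esi, 31 → esi=6&31=6
add edx, 1 → edx=4+1=5
cmp edx, 8  (cmp 5,8)
jl L1: taken
sub ebx, esi → ebx=(-16)-6=-22
add ebx, 1 → ebx=(-22)+1=-21
and esi, 31 → esi=6&31=6
add edx, 1 → edx=5+1=6
cmp edx, 8  (cmp 6,8)
jl L1: taken
sub ebx, esi → ebx=(-21)-6=-27
add ebx, 1 → ebx=(-27)+1=-26
and esi, 31 → esi=6&31=6
add edx, 1 → edx=6+1=7
cmp edx, 8  (cmp 7,8)
jl L1: taken
sub ebx, esi → ebx=(-26)-6=-32
add ebx, 1 → ebx=(-32)+1=-31
and esi, 31 → esi=6&31=6
add edx, 1 → edx=7+1=8
cmp edx, 8  (cmp 8,8)
jl L1: not taken
halt.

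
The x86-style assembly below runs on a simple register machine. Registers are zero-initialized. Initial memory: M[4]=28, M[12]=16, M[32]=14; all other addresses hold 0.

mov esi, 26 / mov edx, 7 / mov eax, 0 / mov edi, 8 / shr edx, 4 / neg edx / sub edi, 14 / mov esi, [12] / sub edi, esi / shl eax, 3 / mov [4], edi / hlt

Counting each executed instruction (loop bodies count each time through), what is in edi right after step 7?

-6

esi=26
edx=7
eax=0
edi=8
edx=7>>4=0
edx=-(0)=0
edi=8-14=-6
After step 7: edi = -6.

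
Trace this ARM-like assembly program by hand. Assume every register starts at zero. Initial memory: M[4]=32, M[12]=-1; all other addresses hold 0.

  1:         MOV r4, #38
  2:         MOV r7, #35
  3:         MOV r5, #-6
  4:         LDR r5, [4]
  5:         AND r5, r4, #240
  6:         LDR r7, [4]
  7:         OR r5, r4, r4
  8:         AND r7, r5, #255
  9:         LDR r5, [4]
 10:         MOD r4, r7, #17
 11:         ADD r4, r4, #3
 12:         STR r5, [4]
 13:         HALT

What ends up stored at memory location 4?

32

after MOV r4, #38: r4=38
after MOV r7, #35: r7=35
after MOV r5, #-6: r5=-6
after LDR r5, [4]: r5=M[4]=32
after AND r5, r4, #240: r5=38&240=32
after LDR r7, [4]: r7=M[4]=32
after OR r5, r4, r4: r5=38|38=38
after AND r7, r5, #255: r7=38&255=38
after LDR r5, [4]: r5=M[4]=32
after MOD r4, r7, #17: r4=38%17=4
after ADD r4, r4, #3: r4=4+3=7
STR r5, [4] → M[4]=32
halt.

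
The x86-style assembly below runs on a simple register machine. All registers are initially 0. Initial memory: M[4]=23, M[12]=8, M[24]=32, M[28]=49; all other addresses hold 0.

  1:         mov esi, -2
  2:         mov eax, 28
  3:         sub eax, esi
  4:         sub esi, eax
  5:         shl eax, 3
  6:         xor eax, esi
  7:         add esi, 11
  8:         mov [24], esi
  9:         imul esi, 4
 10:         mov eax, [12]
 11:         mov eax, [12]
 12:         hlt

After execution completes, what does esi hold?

esi=-2
eax=28
eax=28-(-2)=30
esi=(-2)-30=-32
eax=30<<3=240
eax=240^(-32)=-240
esi=(-32)+11=-21
mov [24], esi → M[24]=-21
esi=(-21)*4=-84
eax=M[12]=8
eax=M[12]=8
halt.

-84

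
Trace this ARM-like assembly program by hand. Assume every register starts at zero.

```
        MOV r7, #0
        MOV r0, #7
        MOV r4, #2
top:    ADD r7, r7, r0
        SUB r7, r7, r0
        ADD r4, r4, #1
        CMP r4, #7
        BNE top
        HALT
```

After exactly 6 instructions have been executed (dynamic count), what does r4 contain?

after MOV r7, #0: r7=0
after MOV r0, #7: r0=7
after MOV r4, #2: r4=2
after ADD r7, r7, r0: r7=0+7=7
after SUB r7, r7, r0: r7=7-7=0
after ADD r4, r4, #1: r4=2+1=3
After step 6: r4 = 3.

3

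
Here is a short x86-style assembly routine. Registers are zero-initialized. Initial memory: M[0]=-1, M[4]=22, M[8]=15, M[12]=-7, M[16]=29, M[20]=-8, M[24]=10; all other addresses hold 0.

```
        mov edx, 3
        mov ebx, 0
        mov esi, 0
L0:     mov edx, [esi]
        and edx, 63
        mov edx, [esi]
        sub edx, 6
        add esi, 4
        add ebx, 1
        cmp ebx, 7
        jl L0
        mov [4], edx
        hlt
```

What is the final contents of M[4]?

4

after mov edx, 3: edx=3
after mov ebx, 0: ebx=0
after mov esi, 0: esi=0
after mov edx, [esi]: edx=M[0]=-1
after and edx, 63: edx=(-1)&63=63
after mov edx, [esi]: edx=M[0]=-1
after sub edx, 6: edx=(-1)-6=-7
after add esi, 4: esi=0+4=4
after add ebx, 1: ebx=0+1=1
cmp ebx, 7  (cmp 1,7)
jl L0: taken
after mov edx, [esi]: edx=M[4]=22
after and edx, 63: edx=22&63=22
after mov edx, [esi]: edx=M[4]=22
after sub edx, 6: edx=22-6=16
after add esi, 4: esi=4+4=8
after add ebx, 1: ebx=1+1=2
cmp ebx, 7  (cmp 2,7)
jl L0: taken
after mov edx, [esi]: edx=M[8]=15
after and edx, 63: edx=15&63=15
after mov edx, [esi]: edx=M[8]=15
after sub edx, 6: edx=15-6=9
after add esi, 4: esi=8+4=12
after add ebx, 1: ebx=2+1=3
cmp ebx, 7  (cmp 3,7)
jl L0: taken
after mov edx, [esi]: edx=M[12]=-7
after and edx, 63: edx=(-7)&63=57
after mov edx, [esi]: edx=M[12]=-7
after sub edx, 6: edx=(-7)-6=-13
after add esi, 4: esi=12+4=16
after add ebx, 1: ebx=3+1=4
cmp ebx, 7  (cmp 4,7)
jl L0: taken
after mov edx, [esi]: edx=M[16]=29
after and edx, 63: edx=29&63=29
after mov edx, [esi]: edx=M[16]=29
after sub edx, 6: edx=29-6=23
after add esi, 4: esi=16+4=20
after add ebx, 1: ebx=4+1=5
cmp ebx, 7  (cmp 5,7)
jl L0: taken
after mov edx, [esi]: edx=M[20]=-8
after and edx, 63: edx=(-8)&63=56
after mov edx, [esi]: edx=M[20]=-8
after sub edx, 6: edx=(-8)-6=-14
after add esi, 4: esi=20+4=24
after add ebx, 1: ebx=5+1=6
cmp ebx, 7  (cmp 6,7)
jl L0: taken
after mov edx, [esi]: edx=M[24]=10
after and edx, 63: edx=10&63=10
after mov edx, [esi]: edx=M[24]=10
after sub edx, 6: edx=10-6=4
after add esi, 4: esi=24+4=28
after add ebx, 1: ebx=6+1=7
cmp ebx, 7  (cmp 7,7)
jl L0: not taken
mov [4], edx → M[4]=4
halt.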